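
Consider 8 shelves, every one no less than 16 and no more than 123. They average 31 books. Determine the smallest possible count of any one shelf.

16

To make one shelf as small as possible, make the other 7 as large as possible.
The total is 8 × 31 = 248.
The other 7 can take up 7 × 123 = 861 ≥ 248 − 16, so one shelf can sit at its floor of 16.
Achievable: one at 16 and the other 7 totalling 232, which fits since 7 × 16 ≤ 232 ≤ 7 × 123.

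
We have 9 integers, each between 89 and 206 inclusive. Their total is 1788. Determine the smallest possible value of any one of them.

140

To make one integer as small as possible, make the other 8 as large as possible.
The other 8 contribute at most 8 × 206 = 1648, leaving at least 1788 − 1648 = 140.
Since 140 ≥ 89, this is achievable: one at 140 and 8 at 206.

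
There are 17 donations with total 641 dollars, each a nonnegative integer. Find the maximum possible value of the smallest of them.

The average is 641/17 < 38, so some value is ≤ 37.
Equality holds with 5 values of 37 and 12 values of 38.

37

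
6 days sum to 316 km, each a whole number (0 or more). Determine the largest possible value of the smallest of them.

The average is 316/6 < 53, so some value is ≤ 52.
Achievable: 2 of them at 52 and 4 at 53 total 316.

52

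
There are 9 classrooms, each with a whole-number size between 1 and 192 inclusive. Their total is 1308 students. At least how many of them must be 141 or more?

If only k of them are at least 141, the other 9 − k are at most 140, so the total is at most k·192 + (9 − k)·140.
This must reach 1308, so k·192 + (9 − k)·140 ≥ 1308, giving k ≥ 1.
Exactly 1 works: 1 value at 192 and 8 at 140 total 1312; lower one of the high values by 4 (still ≥ 141) to hit 1308.

1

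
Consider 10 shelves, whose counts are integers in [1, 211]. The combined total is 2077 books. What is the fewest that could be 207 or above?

If only k of them are at least 207, the other 10 − k are at most 206, so the total is at most k·211 + (10 − k)·206.
This must reach 2077, so k·211 + (10 − k)·206 ≥ 2077, giving k ≥ 4.
Exactly 4 works: 4 values at 211 and 6 at 206 total 2080; lower one of the high values by 3 (still ≥ 207) to hit 2077.

4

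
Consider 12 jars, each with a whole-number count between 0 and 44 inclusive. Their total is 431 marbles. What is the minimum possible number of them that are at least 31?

If only k of them are at least 31, the other 12 − k are at most 30, so the total is at most k·44 + (12 − k)·30.
This must reach 431, so k·44 + (12 − k)·30 ≥ 431, giving k ≥ 6.
Exactly 6 works: 6 values at 44 and 6 at 30 total 444; lower one of the high values by 13 (still ≥ 31) to hit 431.

6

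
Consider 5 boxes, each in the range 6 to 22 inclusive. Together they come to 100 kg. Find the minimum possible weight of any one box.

Minimizing one value means maximizing the remaining 4.
The other 4 contribute at most 4 × 22 = 88, leaving at least 100 − 88 = 12.
Since 12 ≥ 6, this is achievable: one at 12 and 4 at 22.

12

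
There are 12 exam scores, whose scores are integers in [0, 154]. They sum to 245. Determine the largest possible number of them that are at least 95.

2

If k of the values are ≥ 95, the total is ≥ 95k + 0(12 − k).
Setting 95k + 0(12 − k) ≤ 245 gives 95k ≤ 245, so k ≤ 2.
k = 2 is achieved by 2 values at 95 and 10 at 0, total 190; add 55 to one value (staying below 95) to reach 245.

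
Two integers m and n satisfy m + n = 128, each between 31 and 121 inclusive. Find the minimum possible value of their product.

3007

For a fixed sum, mn is smallest when m and n are as far apart as possible.
At the endpoint m = 31, n = 128 − 31 = 97, so mn = 31 × 97 = 3007.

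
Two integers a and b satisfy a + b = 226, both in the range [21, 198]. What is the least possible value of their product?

Since a + b is fixed, pushing one of them to its bound minimizes the product.
At the endpoint a = 28, b = 226 − 28 = 198, so ab = 28 × 198 = 5544.

5544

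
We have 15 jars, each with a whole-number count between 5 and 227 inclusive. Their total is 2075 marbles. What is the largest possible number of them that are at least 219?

9

With k values at 219 or above and the rest at least 5, the sum is at least 75 + 214k.
Since the sum is 2075, we need 214k ≤ 2000, i.e. k ≤ 9.
k = 9 is achieved by 9 values at 219 and 6 at 5, total 2001; add 74 to one value (staying below 219) to reach 2075.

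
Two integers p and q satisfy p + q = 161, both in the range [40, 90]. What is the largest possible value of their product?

With p + q fixed, pq peaks when the two are closest together.
Taking p = 80 and q = 81 (both in [40, 90]) gives pq = 6480.

6480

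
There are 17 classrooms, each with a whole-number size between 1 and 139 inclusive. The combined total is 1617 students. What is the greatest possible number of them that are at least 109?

14

With k values at 109 or above and the rest at least 1, the sum is at least 17 + 108k.
Since the sum is 1617, we need 108k ≤ 1600, i.e. k ≤ 14.
k = 14 is achieved by 14 values at 109 and 3 at 1, total 1529; add 88 to one value (staying below 109) to reach 1617.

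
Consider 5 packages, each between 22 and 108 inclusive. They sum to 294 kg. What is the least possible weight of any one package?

22

To make one package as small as possible, make the other 4 as large as possible.
The other 4 can take up 4 × 108 = 432 ≥ 294 − 22, so one package can sit at its floor of 22.
Achievable: one at 22 and the other 4 totalling 272, which fits since 4 × 22 ≤ 272 ≤ 4 × 108.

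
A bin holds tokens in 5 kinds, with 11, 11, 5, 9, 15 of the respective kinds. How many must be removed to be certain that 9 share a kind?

In the worst case you take as many as possible of each kind without reaching 9: 8 + 8 + 5 + 8 + 8 = 37.
The next one must give 9 of some kind, so 37 + 1 = 38.

38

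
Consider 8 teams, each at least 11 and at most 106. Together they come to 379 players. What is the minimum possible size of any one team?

Minimizing one value means maximizing the remaining 7.
The other 7 can take up 7 × 106 = 742 ≥ 379 − 11, so one team can sit at its floor of 11.
Achievable: one at 11 and the other 7 totalling 368, which fits since 7 × 11 ≤ 368 ≤ 7 × 106.

11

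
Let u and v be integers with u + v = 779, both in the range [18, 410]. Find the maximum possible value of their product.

151710

For a fixed sum, the product uv is largest when u and v are as close as possible.
Taking u = 389 and v = 390 (both in [18, 410]) gives uv = 151710.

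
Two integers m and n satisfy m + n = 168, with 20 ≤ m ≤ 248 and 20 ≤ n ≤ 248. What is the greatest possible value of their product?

mn = m(168 − m) is maximized when m is as near 168/2 as the bounds allow.
Taking m = 84 and n = 84 (both in [20, 248]) gives mn = 7056.

7056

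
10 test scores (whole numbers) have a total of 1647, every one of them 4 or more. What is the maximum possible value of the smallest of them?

If every one of the 10 were at least 165, the total would be at least 10 × 165 = 1650 > 1647.
Equality holds with 3 values of 164 and 7 values of 165.

164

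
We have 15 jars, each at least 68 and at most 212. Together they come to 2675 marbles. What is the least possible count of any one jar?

68

To make one jar as small as possible, make the other 14 as large as possible.
The other 14 can take up 14 × 212 = 2968 ≥ 2675 − 68, so one jar can sit at its floor of 68.
Achievable: one at 68 and the other 14 totalling 2607, which fits since 14 × 68 ≤ 2607 ≤ 14 × 212.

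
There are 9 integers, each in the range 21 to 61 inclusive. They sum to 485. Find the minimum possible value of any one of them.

21

Minimizing one value means maximizing the remaining 8.
The other 8 can take up 8 × 61 = 488 ≥ 485 − 21, so one integer can sit at its floor of 21.
Achievable: one at 21 and the other 8 totalling 464, which fits since 8 × 21 ≤ 464 ≤ 8 × 61.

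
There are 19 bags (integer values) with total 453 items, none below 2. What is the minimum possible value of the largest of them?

24

The 19 values sum to 453, so their maximum is at least ⌈453/19⌉ = 24.
Equality holds with 16 values of 24 and 3 values of 23.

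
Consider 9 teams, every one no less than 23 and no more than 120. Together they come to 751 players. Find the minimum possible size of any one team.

23

To make one team as small as possible, make the other 8 as large as possible.
The other 8 can take up 8 × 120 = 960 ≥ 751 − 23, so one team can sit at its floor of 23.
Achievable: one at 23 and the other 8 totalling 728, which fits since 8 × 23 ≤ 728 ≤ 8 × 120.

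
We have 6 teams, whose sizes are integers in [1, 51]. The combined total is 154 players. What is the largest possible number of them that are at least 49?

If k of the values are ≥ 49, the total is ≥ 49k + 1(6 − k).
Setting 49k + 1(6 − k) ≤ 154 gives 48k ≤ 148, so k ≤ 3.
k = 3 is achieved by 3 values at 49 and 3 at 1, total 150; add 4 to one value (staying below 49) to reach 154.

3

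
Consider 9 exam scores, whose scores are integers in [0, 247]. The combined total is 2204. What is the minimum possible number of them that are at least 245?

If only k of them are at least 245, the other 9 − k are at most 244, so the total is at most k·247 + (9 − k)·244.
This must reach 2204, so k·247 + (9 − k)·244 ≥ 2204, giving k ≥ 3.
Exactly 3 works: 3 values at 247 and 6 at 244 total 2205; lower one of the high values by 1 (still ≥ 245) to hit 2204.

3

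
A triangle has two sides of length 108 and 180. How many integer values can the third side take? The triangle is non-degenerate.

The triangle inequality gives |108 − 180| < c < 108 + 180, i.e. 72 < c < 288.
So c can be any integer from 73 to 287: 215 values.

215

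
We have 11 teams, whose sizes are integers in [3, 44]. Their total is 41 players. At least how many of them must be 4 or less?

If only k of them are at most 4, the other 11 − k are at least 5, so the total is at least (11 − k)·5 + k·3.
This is ≤ 41, so (11 − k)·5 + 3k ≤ 41, which gives k ≥ 7.
Exactly 7 works: 7 values at 3 and 4 at 5 total 41.

7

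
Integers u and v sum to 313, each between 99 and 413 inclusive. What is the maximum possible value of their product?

24492

uv = u(313 − u) is maximized when u is as near 313/2 as the bounds allow.
Taking u = 156 and v = 157 (both in [99, 413]) gives uv = 24492.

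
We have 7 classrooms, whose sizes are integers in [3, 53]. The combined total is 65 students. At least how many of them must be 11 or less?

Each value above 11 is at least 12, contributing at least 12 − 3 = 9 above the floor 3.
The sum exceeds the floor total 21 by 44, so at most ⌊44/9⌋ = 4 exceed 11, and at least 3 are ≤ 11.
Exactly 3 works: 3 values at 3 and 4 at 12 total 57; raise one of the low values by 8 (still ≤ 11) to hit 65.

3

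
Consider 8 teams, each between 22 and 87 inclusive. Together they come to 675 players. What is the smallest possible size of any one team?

66

To make one team as small as possible, make the other 7 as large as possible.
The other 7 contribute at most 7 × 87 = 609, leaving at least 675 − 609 = 66.
Since 66 ≥ 22, this is achievable: one at 66 and 7 at 87.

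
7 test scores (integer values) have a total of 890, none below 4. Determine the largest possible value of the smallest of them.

127

The 7 values sum to 890, so their minimum is at most ⌊890/7⌋ = 127.
Taking 6 copies of 127 and 1 copy of 128 gives exactly 890, so 127 is attained.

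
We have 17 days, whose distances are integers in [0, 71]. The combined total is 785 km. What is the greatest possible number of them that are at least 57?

If k of the values are ≥ 57, the total is ≥ 57k + 0(17 − k).
Setting 57k + 0(17 − k) ≤ 785 gives 57k ≤ 785, so k ≤ 13.
k = 13 is achieved by 13 values at 57 and 4 at 0, total 741; add 44 to one value (staying below 57) to reach 785.

13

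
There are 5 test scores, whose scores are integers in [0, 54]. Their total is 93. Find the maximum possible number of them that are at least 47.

1

Suppose k of them are at least 47. Those contribute at least 47 each and the other 5 − k at least 0 each.
So the total is at least 47k + 0(5 − k) = 0 + 47k. This must be ≤ 93, giving k ≤ 1.
k = 1 is achieved by 1 value at 47 and 4 at 0, total 47; add 46 to one value (staying below 47) to reach 93.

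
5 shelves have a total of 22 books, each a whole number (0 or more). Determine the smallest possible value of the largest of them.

5

The average is 22/5 > 4, so not all 5 can be 4 or less; the largest is ≥ 5.
Taking 3 copies of 4 and 2 copies of 5 gives exactly 22, so 5 is attained.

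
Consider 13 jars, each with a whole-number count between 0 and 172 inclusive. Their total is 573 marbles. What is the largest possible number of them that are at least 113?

5

With k values at 113 or above and the rest at least 0, the sum is at least 0 + 113k.
Since the sum is 573, we need 113k ≤ 573, i.e. k ≤ 5.
k = 5 is achieved by 5 values at 113 and 8 at 0, total 565; add 8 to one value (staying below 113) to reach 573.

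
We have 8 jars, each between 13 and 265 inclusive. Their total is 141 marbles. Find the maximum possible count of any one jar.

To make one jar as large as possible, make the other 7 as small as possible.
The other 7 contribute at least 7 × 13 = 91, leaving at most 141 − 91 = 50.
Since 50 ≤ 265, this is achievable: one at 50 and 7 at 13.

50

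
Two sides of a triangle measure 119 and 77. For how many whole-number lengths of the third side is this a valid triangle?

153

The triangle inequality gives |119 − 77| < c < 119 + 77, i.e. 42 < c < 196.
So c can be any integer from 43 to 195: 153 values.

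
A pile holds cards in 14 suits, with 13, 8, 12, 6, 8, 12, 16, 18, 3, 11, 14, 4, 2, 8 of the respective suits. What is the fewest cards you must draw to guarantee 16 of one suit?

In the worst case you take as many as possible of each suit without reaching 16: 13 + 8 + 12 + 6 + 8 + 12 + 15 + 15 + 3 + 11 + 14 + 4 + 2 + 8 = 131.
The next one must give 16 of some suit, so 131 + 1 = 132.

132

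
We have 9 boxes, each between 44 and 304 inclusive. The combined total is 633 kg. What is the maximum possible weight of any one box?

To make one box as large as possible, make the other 8 as small as possible.
The other 8 contribute at least 8 × 44 = 352, leaving at most 633 − 352 = 281.
Since 281 ≤ 304, this is achievable: one at 281 and 8 at 44.

281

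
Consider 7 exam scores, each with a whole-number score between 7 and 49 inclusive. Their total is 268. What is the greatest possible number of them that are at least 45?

With k values at 45 or above and the rest at least 7, the sum is at least 49 + 38k.
Since the sum is 268, we need 38k ≤ 219, i.e. k ≤ 5.
k = 5 is achieved by 5 values at 45 and 2 at 7, total 239; add 29 to one value (staying below 45) to reach 268.

5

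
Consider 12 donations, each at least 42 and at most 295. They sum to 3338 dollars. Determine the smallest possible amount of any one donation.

Minimizing one value means maximizing the remaining 11.
The other 11 contribute at most 11 × 295 = 3245, leaving at least 3338 − 3245 = 93.
Since 93 ≥ 42, this is achievable: one at 93 and 11 at 295.

93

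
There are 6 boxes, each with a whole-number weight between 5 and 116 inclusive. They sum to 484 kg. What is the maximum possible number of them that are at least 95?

5

If k of the values are ≥ 95, the total is ≥ 95k + 5(6 − k).
Setting 95k + 5(6 − k) ≤ 484 gives 90k ≤ 454, so k ≤ 5.
k = 5 is achieved by 5 values at 95 and 1 at 5, total 480; add 4 to one value (staying below 95) to reach 484.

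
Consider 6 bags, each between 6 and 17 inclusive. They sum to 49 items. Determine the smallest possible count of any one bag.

6

To make one bag as small as possible, make the other 5 as large as possible.
The other 5 can take up 5 × 17 = 85 ≥ 49 − 6, so one bag can sit at its floor of 6.
Achievable: one at 6 and the other 5 totalling 43, which fits since 5 × 6 ≤ 43 ≤ 5 × 17.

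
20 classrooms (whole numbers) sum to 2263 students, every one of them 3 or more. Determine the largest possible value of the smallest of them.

113

The 20 values sum to 2263, so their minimum is at most ⌊2263/20⌋ = 113.
Equality holds with 17 values of 113 and 3 values of 114.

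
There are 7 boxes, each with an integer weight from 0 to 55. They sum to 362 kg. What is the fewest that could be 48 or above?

If only k of them are at least 48, the other 7 − k are at most 47, so the total is at most k·55 + (7 − k)·47.
This must reach 362, so k·55 + (7 − k)·47 ≥ 362, giving k ≥ 5.
Exactly 5 works: 5 values at 55 and 2 at 47 total 369; lower one of the high values by 7 (still ≥ 48) to hit 362.

5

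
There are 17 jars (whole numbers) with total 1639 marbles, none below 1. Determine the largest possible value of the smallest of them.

The average is 1639/17 < 97, so some value is ≤ 96.
Equality holds with 10 values of 96 and 7 values of 97.

96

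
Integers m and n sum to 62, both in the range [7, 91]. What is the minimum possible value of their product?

Since m + n is fixed, pushing one of them to its bound minimizes the product.
The extreme feasible split is m = 7, n = 55, giving mn = 385.

385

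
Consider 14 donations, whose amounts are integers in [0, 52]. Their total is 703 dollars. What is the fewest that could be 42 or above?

12

Each value short of 42 is at most 41, costing at least 52 − 41 = 11 against the maximum total of 728.
We can afford to lose at most 728 − 703 = 25, so at most ⌊25/11⌋ = 2 fall short, and at least 12 are ≥ 42.
Exactly 12 works: 12 values at 52 and 2 at 41 total 706; lower one of the high values by 3 (still ≥ 42) to hit 703.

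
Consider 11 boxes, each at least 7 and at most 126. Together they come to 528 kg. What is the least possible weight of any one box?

7

Minimizing one value means maximizing the remaining 10.
The other 10 can take up 10 × 126 = 1260 ≥ 528 − 7, so one box can sit at its floor of 7.
Achievable: one at 7 and the other 10 totalling 521, which fits since 10 × 7 ≤ 521 ≤ 10 × 126.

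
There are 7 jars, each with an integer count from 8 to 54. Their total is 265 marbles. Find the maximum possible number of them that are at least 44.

With k values at 44 or above and the rest at least 8, the sum is at least 56 + 36k.
Since the sum is 265, we need 36k ≤ 209, i.e. k ≤ 5.
k = 5 is achieved by 5 values at 44 and 2 at 8, total 236; add 29 to one value (staying below 44) to reach 265.

5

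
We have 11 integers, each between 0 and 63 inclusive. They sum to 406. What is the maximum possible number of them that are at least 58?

7

With k values at 58 or above and the rest at least 0, the sum is at least 0 + 58k.
Since the sum is 406, we need 58k ≤ 406, i.e. k ≤ 7.
k = 7 is achieved by 7 values at 58 and 4 at 0, total 406.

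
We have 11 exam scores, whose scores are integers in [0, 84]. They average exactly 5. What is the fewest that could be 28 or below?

10

The total is 11 × 5 = 55.
Each value above 28 is at least 29, contributing at least 29 − 0 = 29 above the floor 0.
The sum exceeds the floor total 0 by 55, so at most ⌊55/29⌋ = 1 exceed 28, and at least 10 are ≤ 28.
Exactly 10 works: 10 values at 0 and 1 at 29 total 29; raise one of the low values by 26 (still ≤ 28) to hit 55.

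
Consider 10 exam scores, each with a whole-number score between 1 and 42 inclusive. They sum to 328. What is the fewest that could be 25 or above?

5

Suppose at most 10 − j of them reach 25; then j values are ≤ 24 and the rest ≤ 42.
The total is then ≤ 24·j + 42·(10 − j) = 420 − 18j. For this to be ≥ 328 we need j ≤ 5, so at least 10 − 5 = 5 must reach 25.
Exactly 5 works: 5 values at 42 and 5 at 24 total 330; lower one of the high values by 2 (still ≥ 25) to hit 328.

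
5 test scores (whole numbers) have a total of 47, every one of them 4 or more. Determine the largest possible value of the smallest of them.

9

If every one of the 5 were at least 10, the total would be at least 5 × 10 = 50 > 47.
Equality holds with 3 values of 9 and 2 values of 10.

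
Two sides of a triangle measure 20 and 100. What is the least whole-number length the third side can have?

The third side must exceed |20 − 100| = 80.
The smallest integer above 80 is 81.

81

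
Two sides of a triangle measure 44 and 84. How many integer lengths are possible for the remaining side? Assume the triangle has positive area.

The triangle inequality gives |44 − 84| < c < 44 + 84, i.e. 40 < c < 128.
So c can be any integer from 41 to 127: 87 values.

87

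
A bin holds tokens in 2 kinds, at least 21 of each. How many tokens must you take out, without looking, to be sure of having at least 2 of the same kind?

3

You could draw 1 of every kind without reaching 2 of any — 2 in all.
One more forces 2 of some kind, so 2 + 1 = 3.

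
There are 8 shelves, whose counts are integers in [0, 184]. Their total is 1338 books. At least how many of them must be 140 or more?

Suppose at most 8 − j of them reach 140; then j values are ≤ 139 and the rest ≤ 184.
The total is then ≤ 139·j + 184·(8 − j) = 1472 − 45j. For this to be ≥ 1338 we need j ≤ 2, so at least 8 − 2 = 6 must reach 140.
Exactly 6 works: 6 values at 184 and 2 at 139 total 1382; lower one of the high values by 44 (still ≥ 140) to hit 1338.

6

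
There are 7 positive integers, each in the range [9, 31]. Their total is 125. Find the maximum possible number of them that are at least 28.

3

With k values at 28 or above and the rest at least 9, the sum is at least 63 + 19k.
Since the sum is 125, we need 19k ≤ 62, i.e. k ≤ 3.
k = 3 is achieved by 3 values at 28 and 4 at 9, total 120; add 5 to one value (staying below 28) to reach 125.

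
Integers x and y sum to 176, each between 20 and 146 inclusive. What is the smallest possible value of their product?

4380

For a fixed sum, xy is smallest when x and y are as far apart as possible.
The extreme feasible split is x = 30, y = 146, giving xy = 4380.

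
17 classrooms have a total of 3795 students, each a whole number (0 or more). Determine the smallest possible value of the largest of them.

If every one of the 17 were at most 223, the total would be at most 17 × 223 = 3791 < 3795.
Taking 13 copies of 223 and 4 copies of 224 gives exactly 3795, so 224 is attained.

224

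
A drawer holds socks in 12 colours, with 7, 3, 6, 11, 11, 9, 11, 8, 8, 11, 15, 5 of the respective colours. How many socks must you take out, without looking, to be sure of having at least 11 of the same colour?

In the worst case you take as many as possible of each colour without reaching 11: 7 + 3 + 6 + 10 + 10 + 9 + 10 + 8 + 8 + 10 + 10 + 5 = 96.
The next one must give 11 of some colour, so 96 + 1 = 97.

97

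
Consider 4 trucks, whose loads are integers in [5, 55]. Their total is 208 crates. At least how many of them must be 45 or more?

Suppose at most 4 − j of them reach 45; then j values are ≤ 44 and the rest ≤ 55.
The total is then ≤ 44·j + 55·(4 − j) = 220 − 11j. For this to be ≥ 208 we need j ≤ 1, so at least 4 − 1 = 3 must reach 45.
Exactly 3 works: 3 values at 55 and 1 at 44 total 209; lower one of the high values by 1 (still ≥ 45) to hit 208.

3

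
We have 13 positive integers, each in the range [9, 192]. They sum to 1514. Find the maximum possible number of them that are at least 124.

If k of the values are ≥ 124, the total is ≥ 124k + 9(13 − k).
Setting 124k + 9(13 − k) ≤ 1514 gives 115k ≤ 1397, so k ≤ 12.
k = 12 is achieved by 12 values at 124 and 1 at 9, total 1497; add 17 to one value (staying below 124) to reach 1514.

12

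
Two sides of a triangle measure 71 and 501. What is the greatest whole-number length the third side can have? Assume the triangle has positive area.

The third side must be less than 71 + 501 = 572.
The largest integer below 572 is 571.

571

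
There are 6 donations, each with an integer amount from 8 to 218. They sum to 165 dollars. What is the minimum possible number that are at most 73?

5

If only k of them are at most 73, the other 6 − k are at least 74, so the total is at least (6 − k)·74 + k·8.
This is ≤ 165, so (6 − k)·74 + 8k ≤ 165, which gives k ≥ 5.
Exactly 5 works: 5 values at 8 and 1 at 74 total 114; raise one of the low values by 51 (still ≤ 73) to hit 165.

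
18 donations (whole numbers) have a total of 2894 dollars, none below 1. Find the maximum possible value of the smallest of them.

If every one of the 18 were at least 161, the total would be at least 18 × 161 = 2898 > 2894.
Equality holds with 4 values of 160 and 14 values of 161.

160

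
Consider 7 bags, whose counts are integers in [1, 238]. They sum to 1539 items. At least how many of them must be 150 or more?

If only k of them are at least 150, the other 7 − k are at most 149, so the total is at most k·238 + (7 − k)·149.
This must reach 1539, so k·238 + (7 − k)·149 ≥ 1539, giving k ≥ 6.
Exactly 6 works: 6 values at 238 and 1 at 149 total 1577; lower one of the high values by 38 (still ≥ 150) to hit 1539.

6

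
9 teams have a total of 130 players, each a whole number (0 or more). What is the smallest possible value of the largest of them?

The average is 130/9 > 14, so not all 9 can be 14 or less; the largest is ≥ 15.
Taking 5 copies of 14 and 4 copies of 15 gives exactly 130, so 15 is attained.

15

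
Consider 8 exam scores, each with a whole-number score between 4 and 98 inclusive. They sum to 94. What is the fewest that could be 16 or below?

Let j be the number exceeding 16. Then the total is ≥ 17·j + 4·(8 − j) = 32 + 13j.
So 13j ≤ 62 and j ≤ 4; hence at least 8 − 4 = 4 are ≤ 16.
Exactly 4 works: 4 values at 4 and 4 at 17 total 84; raise one of the low values by 10 (still ≤ 16) to hit 94.

4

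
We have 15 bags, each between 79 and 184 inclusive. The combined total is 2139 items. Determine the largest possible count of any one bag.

184

Maximizing one value means minimizing the remaining 14.
The other 14 contribute at least 14 × 79 = 1106, leaving at most 2139 − 1106 = 1033.
But each bag is capped at 184, so the maximum is 184.
Achievable: one at 184 and the other 14 totalling 1955, which fits since 14 × 79 ≤ 1955 ≤ 14 × 184.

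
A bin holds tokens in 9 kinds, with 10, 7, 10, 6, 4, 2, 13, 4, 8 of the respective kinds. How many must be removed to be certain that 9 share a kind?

56

In the worst case you take as many as possible of each kind without reaching 9: 8 + 7 + 8 + 6 + 4 + 2 + 8 + 4 + 8 = 55.
The next one must give 9 of some kind, so 55 + 1 = 56.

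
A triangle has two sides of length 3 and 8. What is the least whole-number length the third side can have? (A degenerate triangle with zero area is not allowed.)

6

The third side must exceed |3 − 8| = 5.
The smallest integer above 5 is 6.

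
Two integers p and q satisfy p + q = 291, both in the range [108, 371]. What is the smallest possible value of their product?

pq = p(291 − p) is concave in p, so over [108, 183] it is minimized at an endpoint.
The extreme feasible split is p = 108, q = 183, giving pq = 19764.

19764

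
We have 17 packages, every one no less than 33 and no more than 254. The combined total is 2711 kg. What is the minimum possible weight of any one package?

Minimizing one value means maximizing the remaining 16.
The other 16 can take up 16 × 254 = 4064 ≥ 2711 − 33, so one package can sit at its floor of 33.
Achievable: one at 33 and the other 16 totalling 2678, which fits since 16 × 33 ≤ 2678 ≤ 16 × 254.

33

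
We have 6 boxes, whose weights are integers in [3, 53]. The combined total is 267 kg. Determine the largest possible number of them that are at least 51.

If k of the values are ≥ 51, the total is ≥ 51k + 3(6 − k).
Setting 51k + 3(6 − k) ≤ 267 gives 48k ≤ 249, so k ≤ 5.
k = 5 is achieved by 5 values at 51 and 1 at 3, total 258; add 9 to one value (staying below 51) to reach 267.

5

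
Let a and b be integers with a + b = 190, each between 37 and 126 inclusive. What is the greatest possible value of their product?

9025

For a fixed sum, the product ab is largest when a and b are as close as possible.
Taking a = 95 and b = 95 (both in [37, 126]) gives ab = 9025.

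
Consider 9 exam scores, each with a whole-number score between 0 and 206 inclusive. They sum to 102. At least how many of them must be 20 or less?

If only k of them are at most 20, the other 9 − k are at least 21, so the total is at least (9 − k)·21 + k·0.
This is ≤ 102, so (9 − k)·21 + 0k ≤ 102, which gives k ≥ 5.
Exactly 5 works: 5 values at 0 and 4 at 21 total 84; raise one of the low values by 18 (still ≤ 20) to hit 102.

5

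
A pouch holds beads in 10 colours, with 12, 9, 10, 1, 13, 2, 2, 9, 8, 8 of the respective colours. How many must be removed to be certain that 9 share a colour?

In the worst case you take as many as possible of each colour without reaching 9: 8 + 8 + 8 + 1 + 8 + 2 + 2 + 8 + 8 + 8 = 61.
The next one must give 9 of some colour, so 61 + 1 = 62.

62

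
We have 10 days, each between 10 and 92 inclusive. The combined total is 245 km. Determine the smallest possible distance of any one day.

To make one day as small as possible, make the other 9 as large as possible.
The other 9 can take up 9 × 92 = 828 ≥ 245 − 10, so one day can sit at its floor of 10.
Achievable: one at 10 and the other 9 totalling 235, which fits since 9 × 10 ≤ 235 ≤ 9 × 92.

10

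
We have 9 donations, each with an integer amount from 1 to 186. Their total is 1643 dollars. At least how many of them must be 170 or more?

8

Suppose at most 9 − j of them reach 170; then j values are ≤ 169 and the rest ≤ 186.
The total is then ≤ 169·j + 186·(9 − j) = 1674 − 17j. For this to be ≥ 1643 we need j ≤ 1, so at least 9 − 1 = 8 must reach 170.
Exactly 8 works: 8 values at 186 and 1 at 169 total 1657; lower one of the high values by 14 (still ≥ 170) to hit 1643.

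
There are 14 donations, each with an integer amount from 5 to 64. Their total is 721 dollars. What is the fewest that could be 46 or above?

If only k of them are at least 46, the other 14 − k are at most 45, so the total is at most k·64 + (14 − k)·45.
This must reach 721, so k·64 + (14 − k)·45 ≥ 721, giving k ≥ 5.
Exactly 5 works: 5 values at 64 and 9 at 45 total 725; lower one of the high values by 4 (still ≥ 46) to hit 721.

5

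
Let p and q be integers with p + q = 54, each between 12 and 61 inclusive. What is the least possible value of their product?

Since p + q is fixed, pushing one of them to its bound minimizes the product.
At the endpoint p = 12, q = 54 − 12 = 42, so pq = 12 × 42 = 504.

504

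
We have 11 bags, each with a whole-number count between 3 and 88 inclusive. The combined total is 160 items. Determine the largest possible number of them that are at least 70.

1

Suppose k of them are at least 70. Those contribute at least 70 each and the other 11 − k at least 3 each.
So the total is at least 70k + 3(11 − k) = 33 + 67k. This must be ≤ 160, giving k ≤ 1.
k = 1 is achieved by 1 value at 70 and 10 at 3, total 100; add 60 to one value (staying below 70) to reach 160.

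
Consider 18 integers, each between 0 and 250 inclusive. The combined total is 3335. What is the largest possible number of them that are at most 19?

5

Suppose k of them are at most 19. Those contribute at most 19 each and the rest at most 250 each.
So the total is at most 19k + 250(18 − k) = 4500 − 231k. This must still be ≥ 3335, so k ≤ 5.
k = 5 is achieved by 5 values at 19 and 13 at 250, total 3345; lower one of the 250's by 10 (still > 19) to reach 3335.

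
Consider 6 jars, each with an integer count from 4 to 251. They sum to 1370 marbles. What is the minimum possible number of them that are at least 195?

4

If only k of them are at least 195, the other 6 − k are at most 194, so the total is at most k·251 + (6 − k)·194.
This must reach 1370, so k·251 + (6 − k)·194 ≥ 1370, giving k ≥ 4.
Exactly 4 works: 4 values at 251 and 2 at 194 total 1392; lower one of the high values by 22 (still ≥ 195) to hit 1370.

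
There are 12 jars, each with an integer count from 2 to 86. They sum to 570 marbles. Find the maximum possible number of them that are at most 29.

8

Each value at 29 or below falls at least 86 − 29 = 57 short of the ceiling 86.
The ceiling total is 12 × 86 = 1032, and we need 570, so at most ⌊(1032 − 570)/57⌋ = 8 can be that low.
k = 8 is achieved by 8 values at 29 and 4 at 86, total 576; lower one of the 86's by 6 (still > 29) to reach 570.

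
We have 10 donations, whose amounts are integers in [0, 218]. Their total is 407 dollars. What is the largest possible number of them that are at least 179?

2

If k of the values are ≥ 179, the total is ≥ 179k + 0(10 − k).
Setting 179k + 0(10 − k) ≤ 407 gives 179k ≤ 407, so k ≤ 2.
k = 2 is achieved by 2 values at 179 and 8 at 0, total 358; add 49 to one value (staying below 179) to reach 407.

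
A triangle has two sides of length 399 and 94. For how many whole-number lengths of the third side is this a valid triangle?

The triangle inequality gives |399 − 94| < c < 399 + 94, i.e. 305 < c < 493.
So c can be any integer from 306 to 492: 187 values.

187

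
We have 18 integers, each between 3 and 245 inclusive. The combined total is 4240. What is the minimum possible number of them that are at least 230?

8

Suppose at most 18 − j of them reach 230; then j values are ≤ 229 and the rest ≤ 245.
The total is then ≤ 229·j + 245·(18 − j) = 4410 − 16j. For this to be ≥ 4240 we need j ≤ 10, so at least 18 − 10 = 8 must reach 230.
Exactly 8 works: 8 values at 245 and 10 at 229 total 4250; lower one of the high values by 10 (still ≥ 230) to hit 4240.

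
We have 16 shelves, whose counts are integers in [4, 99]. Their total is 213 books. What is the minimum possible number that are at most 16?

Let j be the number exceeding 16. Then the total is ≥ 17·j + 4·(16 − j) = 64 + 13j.
So 13j ≤ 149 and j ≤ 11; hence at least 16 − 11 = 5 are ≤ 16.
Exactly 5 works: 5 values at 4 and 11 at 17 total 207; raise one of the low values by 6 (still ≤ 16) to hit 213.

5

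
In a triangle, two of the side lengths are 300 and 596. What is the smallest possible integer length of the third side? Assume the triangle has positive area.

The third side must exceed |300 − 596| = 296.
The smallest integer above 296 is 297.

297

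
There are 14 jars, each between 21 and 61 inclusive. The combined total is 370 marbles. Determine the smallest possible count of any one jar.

To make one jar as small as possible, make the other 13 as large as possible.
The other 13 can take up 13 × 61 = 793 ≥ 370 − 21, so one jar can sit at its floor of 21.
Achievable: one at 21 and the other 13 totalling 349, which fits since 13 × 21 ≤ 349 ≤ 13 × 61.

21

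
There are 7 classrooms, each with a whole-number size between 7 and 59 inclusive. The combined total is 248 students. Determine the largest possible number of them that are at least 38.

With k values at 38 or above and the rest at least 7, the sum is at least 49 + 31k.
Since the sum is 248, we need 31k ≤ 199, i.e. k ≤ 6.
k = 6 is achieved by 6 values at 38 and 1 at 7, total 235; add 13 to one value (staying below 38) to reach 248.

6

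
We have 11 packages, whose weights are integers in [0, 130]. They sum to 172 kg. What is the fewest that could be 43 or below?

If only k of them are at most 43, the other 11 − k are at least 44, so the total is at least (11 − k)·44 + k·0.
This is ≤ 172, so (11 − k)·44 + 0k ≤ 172, which gives k ≥ 8.
Exactly 8 works: 8 values at 0 and 3 at 44 total 132; raise one of the low values by 40 (still ≤ 43) to hit 172.

8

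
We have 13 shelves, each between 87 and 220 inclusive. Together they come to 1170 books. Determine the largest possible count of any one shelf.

To make one shelf as large as possible, make the other 12 as small as possible.
The other 12 contribute at least 12 × 87 = 1044, leaving at most 1170 − 1044 = 126.
Since 126 ≤ 220, this is achievable: one at 126 and 12 at 87.

126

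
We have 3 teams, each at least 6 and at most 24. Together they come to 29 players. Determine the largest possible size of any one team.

17

To make one team as large as possible, make the other 2 as small as possible.
The other 2 contribute at least 2 × 6 = 12, leaving at most 29 − 12 = 17.
Since 17 ≤ 24, this is achievable: one at 17 and 2 at 6.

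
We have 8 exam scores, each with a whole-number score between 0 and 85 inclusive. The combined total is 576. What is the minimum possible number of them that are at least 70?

Each value short of 70 is at most 69, costing at least 85 − 69 = 16 against the maximum total of 680.
We can afford to lose at most 680 − 576 = 104, so at most ⌊104/16⌋ = 6 fall short, and at least 2 are ≥ 70.
Exactly 2 works: 2 values at 85 and 6 at 69 total 584; lower one of the high values by 8 (still ≥ 70) to hit 576.

2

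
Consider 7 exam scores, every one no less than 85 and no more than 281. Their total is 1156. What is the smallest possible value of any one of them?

85

Minimizing one value means maximizing the remaining 6.
The other 6 can take up 6 × 281 = 1686 ≥ 1156 − 85, so one score can sit at its floor of 85.
Achievable: one at 85 and the other 6 totalling 1071, which fits since 6 × 85 ≤ 1071 ≤ 6 × 281.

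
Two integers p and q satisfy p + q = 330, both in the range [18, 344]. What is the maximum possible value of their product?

27225

For a fixed sum, the product pq is largest when p and q are as close as possible.
Taking p = 165 and q = 165 (both in [18, 344]) gives pq = 27225.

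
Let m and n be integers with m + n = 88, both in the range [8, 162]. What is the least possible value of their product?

Since m + n is fixed, pushing one of them to its bound minimizes the product.
The extreme feasible split is m = 8, n = 80, giving mn = 640.

640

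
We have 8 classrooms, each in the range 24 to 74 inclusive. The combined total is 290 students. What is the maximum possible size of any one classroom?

Maximizing one value means minimizing the remaining 7.
The other 7 contribute at least 7 × 24 = 168, leaving at most 290 − 168 = 122.
But each classroom is capped at 74, so the maximum is 74.
Achievable: one at 74 and the other 7 totalling 216, which fits since 7 × 24 ≤ 216 ≤ 7 × 74.

74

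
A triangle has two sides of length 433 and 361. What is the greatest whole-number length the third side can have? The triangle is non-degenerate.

793

The third side must be less than 433 + 361 = 794.
The largest integer below 794 is 793.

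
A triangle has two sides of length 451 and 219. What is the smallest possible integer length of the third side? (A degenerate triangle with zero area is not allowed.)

233

The third side must exceed |451 − 219| = 232.
The smallest integer above 232 is 233.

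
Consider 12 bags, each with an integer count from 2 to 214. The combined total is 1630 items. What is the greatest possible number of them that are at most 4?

4

Suppose k of them are at most 4. Those contribute at most 4 each and the rest at most 214 each.
So the total is at most 4k + 214(12 − k) = 2568 − 210k. This must still be ≥ 1630, so k ≤ 4.
k = 4 is achieved by 4 values at 4 and 8 at 214, total 1728; lower one of the 214's by 98 (still > 4) to reach 1630.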